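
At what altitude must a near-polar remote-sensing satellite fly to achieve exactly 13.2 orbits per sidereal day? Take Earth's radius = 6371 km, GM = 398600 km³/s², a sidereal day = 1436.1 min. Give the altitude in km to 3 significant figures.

1180 km

Required period T = 86166 / 13.2 = 6527.7 s.
From T = 2π√(a³/μ): a = (μ T²/4π²)^(1/3) = (398600 × 6527.7² / 4π²)^(1/3) = 7549 km.
Altitude h = a − R = 7549 − 6371 = 1178 km.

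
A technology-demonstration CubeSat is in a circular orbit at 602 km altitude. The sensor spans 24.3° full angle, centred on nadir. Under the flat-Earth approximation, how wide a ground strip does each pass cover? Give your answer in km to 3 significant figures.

259 km

Half-angle = 24.3°/2 = 12.15°.
Swath width ≈ 2h·tan(θ/2) = 2 × 602 × tan(12.15°) = 259.2 km.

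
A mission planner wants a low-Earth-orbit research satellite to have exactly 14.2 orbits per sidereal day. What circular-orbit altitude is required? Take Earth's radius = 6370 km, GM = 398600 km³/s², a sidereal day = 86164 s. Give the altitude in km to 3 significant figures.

Required period T = 86164 / 14.2 = 6067.9 s.
From T = 2π√(a³/μ): a = (μ T²/4π²)^(1/3) = (398600 × 6067.9² / 4π²)^(1/3) = 7190 km.
Altitude h = a − R = 7190 − 6370 = 820 km.

820 km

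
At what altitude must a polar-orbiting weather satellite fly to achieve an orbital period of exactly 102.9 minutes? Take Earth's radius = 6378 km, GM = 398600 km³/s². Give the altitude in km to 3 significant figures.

T = 102.9 min = 6174.0 s.
From T = 2π√(a³/μ): a = (μ T²/4π²)^(1/3) = (398600 × 6174.0² / 4π²)^(1/3) = 7274 km.
Altitude h = a − R = 7274 − 6378 = 896 km.

896 km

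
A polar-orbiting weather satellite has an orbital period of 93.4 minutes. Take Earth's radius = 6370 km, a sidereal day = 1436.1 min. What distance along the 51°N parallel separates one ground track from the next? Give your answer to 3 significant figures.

T = 93.4 min = 5604.0 s.
Node shift per orbit = (5604.0/86166) × 360° = 23.41°.
Equatorial spacing = 23.41 × 111.2 km/° = 2603 km.
At 51° latitude, spacing = 2603 × cos(51°) = 1638 km.

1640 km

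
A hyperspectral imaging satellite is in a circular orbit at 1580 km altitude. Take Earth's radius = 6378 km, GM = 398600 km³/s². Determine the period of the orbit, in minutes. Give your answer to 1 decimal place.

117.8 min

Semi-major axis a = 6378 + 1580 = 7958 km. Period T = 2π√(a³/μ) = 2π√(7958³/398600) = 7065.1 s = 117.75 min.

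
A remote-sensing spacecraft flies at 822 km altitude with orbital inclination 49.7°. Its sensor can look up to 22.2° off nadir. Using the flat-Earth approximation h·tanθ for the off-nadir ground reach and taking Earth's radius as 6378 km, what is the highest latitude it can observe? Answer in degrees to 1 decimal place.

52.7°

For a prograde orbit the ground track reaches latitude ±i = ±49.7°.
Sensor half-swath on the ground ≈ 822·tan(22.2°) = 335 km = 3.01° of latitude.
Maximum observable latitude ≈ 49.7 + 3.01 = 52.7°.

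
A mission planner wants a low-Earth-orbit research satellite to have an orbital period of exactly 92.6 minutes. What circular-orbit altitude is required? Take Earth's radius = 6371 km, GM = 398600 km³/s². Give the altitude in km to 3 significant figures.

T = 92.6 min = 5556.0 s.
From T = 2π√(a³/μ): a = (μ T²/4π²)^(1/3) = (398600 × 5556.0² / 4π²)^(1/3) = 6780 km.
Altitude h = a − R = 6780 − 6371 = 409 km.

409 km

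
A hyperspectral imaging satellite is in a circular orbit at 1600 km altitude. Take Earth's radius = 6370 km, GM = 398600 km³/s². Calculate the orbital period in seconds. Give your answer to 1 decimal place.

Semi-major axis a = 6370 + 1600 = 7970 km. Period T = 2π√(a³/μ) = 2π√(7970³/398600) = 7081.1 s = 118.02 min.

7081.1 seconds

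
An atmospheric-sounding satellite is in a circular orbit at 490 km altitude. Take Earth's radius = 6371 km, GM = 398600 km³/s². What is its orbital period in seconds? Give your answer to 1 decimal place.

5655.8 seconds

Semi-major axis a = 6371 + 490 = 6861 km. Period T = 2π√(a³/μ) = 2π√(6861³/398600) = 5655.8 s = 94.26 min.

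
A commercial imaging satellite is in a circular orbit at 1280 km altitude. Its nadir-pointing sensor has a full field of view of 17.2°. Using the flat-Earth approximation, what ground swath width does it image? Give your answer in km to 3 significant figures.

Half-angle = 17.2°/2 = 8.6°.
Swath width ≈ 2h·tan(θ/2) = 2 × 1280 × tan(8.6°) = 387.2 km.

387 km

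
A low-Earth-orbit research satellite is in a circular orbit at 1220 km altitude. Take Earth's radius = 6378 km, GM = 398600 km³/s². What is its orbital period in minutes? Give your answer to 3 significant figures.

Semi-major axis a = 6378 + 1220 = 7598 km. Period T = 2π√(a³/μ) = 2π√(7598³/398600) = 6591.1 s = 109.85 min.

110 min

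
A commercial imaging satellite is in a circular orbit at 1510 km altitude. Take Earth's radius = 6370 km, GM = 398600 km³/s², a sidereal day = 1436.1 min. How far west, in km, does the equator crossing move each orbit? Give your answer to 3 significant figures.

Semi-major axis a = 6370 + 1510 = 7880 km. Period T = 2π√(a³/μ) = 2π√(7880³/398600) = 6961.5 s = 116.02 min.
During one orbit Earth rotates (6961.5 / 86166) × 360° = 29.08°.
At the equator that is 29.08° × (2π·6370/360) km/° = 29.08 × 111.2 = 3234 km.

3230 km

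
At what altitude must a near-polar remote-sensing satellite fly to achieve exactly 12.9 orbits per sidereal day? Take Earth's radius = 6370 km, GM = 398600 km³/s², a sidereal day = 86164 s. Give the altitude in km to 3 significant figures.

Required period T = 86164 / 12.9 = 6679.4 s.
From T = 2π√(a³/μ): a = (μ T²/4π²)^(1/3) = (398600 × 6679.4² / 4π²)^(1/3) = 7666 km.
Altitude h = a − R = 7666 − 6370 = 1296 km.

1300 km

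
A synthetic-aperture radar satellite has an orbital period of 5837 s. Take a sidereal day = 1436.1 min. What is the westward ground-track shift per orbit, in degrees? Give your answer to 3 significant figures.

During one orbit Earth rotates (5837.0 / 86166) × 360° = 24.39°.

24.4°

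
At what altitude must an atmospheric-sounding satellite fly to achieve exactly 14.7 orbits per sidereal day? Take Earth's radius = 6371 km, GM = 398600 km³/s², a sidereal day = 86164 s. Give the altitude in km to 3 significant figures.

Required period T = 86164 / 14.7 = 5861.5 s.
From T = 2π√(a³/μ): a = (μ T²/4π²)^(1/3) = (398600 × 5861.5² / 4π²)^(1/3) = 7026 km.
Altitude h = a − R = 7026 − 6371 = 655 km.

655 km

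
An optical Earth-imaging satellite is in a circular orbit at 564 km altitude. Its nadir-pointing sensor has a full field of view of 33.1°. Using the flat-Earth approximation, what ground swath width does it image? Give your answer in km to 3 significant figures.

335 km

Half-angle = 33.1°/2 = 16.55°.
Swath width ≈ 2h·tan(θ/2) = 2 × 564 × tan(16.55°) = 335.2 km.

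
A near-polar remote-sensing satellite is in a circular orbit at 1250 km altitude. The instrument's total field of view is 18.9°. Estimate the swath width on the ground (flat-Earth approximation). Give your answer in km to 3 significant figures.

Half-angle = 18.9°/2 = 9.45°.
Swath width ≈ 2h·tan(θ/2) = 2 × 1250 × tan(9.45°) = 416.1 km.

416 km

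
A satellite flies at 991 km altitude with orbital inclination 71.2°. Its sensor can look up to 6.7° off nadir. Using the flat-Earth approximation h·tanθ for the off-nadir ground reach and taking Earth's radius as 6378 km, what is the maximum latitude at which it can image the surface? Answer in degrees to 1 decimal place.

72.2°

For a prograde orbit the ground track reaches latitude ±i = ±71.2°.
Sensor half-swath on the ground ≈ 991·tan(6.7°) = 116 km = 1.05° of latitude.
Maximum observable latitude ≈ 71.2 + 1.05 = 72.2°.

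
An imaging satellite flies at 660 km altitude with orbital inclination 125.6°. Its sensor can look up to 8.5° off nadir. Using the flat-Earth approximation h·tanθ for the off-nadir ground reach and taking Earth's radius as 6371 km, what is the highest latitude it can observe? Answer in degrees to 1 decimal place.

55.3°

Retrograde orbit: the ground track reaches ±(180° − i) = ±(180 − 125.6) = ±54.4°.
Sensor half-swath on the ground ≈ 660·tan(8.5°) = 99 km = 0.89° of latitude.
Maximum observable latitude ≈ 54.4 + 0.89 = 55.3°.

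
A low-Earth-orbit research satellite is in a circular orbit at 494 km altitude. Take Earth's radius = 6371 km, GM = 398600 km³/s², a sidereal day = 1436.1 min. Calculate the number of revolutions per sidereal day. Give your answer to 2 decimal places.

Semi-major axis a = 6371 + 494 = 6865 km. Period T = 2π√(a³/μ) = 2π√(6865³/398600) = 5660.7 s = 94.35 min.
Orbits per sidereal day = 86166 / 5660.7 = 15.222.

15.22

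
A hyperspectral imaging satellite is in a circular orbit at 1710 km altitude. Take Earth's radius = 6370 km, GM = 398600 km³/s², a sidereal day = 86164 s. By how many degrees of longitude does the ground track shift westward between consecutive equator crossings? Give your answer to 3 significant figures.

Semi-major axis a = 6370 + 1710 = 8080 km. Period T = 2π√(a³/μ) = 2π√(8080³/398600) = 7228.2 s = 120.47 min.
During one orbit Earth rotates (7228.2 / 86164) × 360° = 30.20°.

30.2°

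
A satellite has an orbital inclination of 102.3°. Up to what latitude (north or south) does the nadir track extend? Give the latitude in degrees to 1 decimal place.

Retrograde orbit: the ground track reaches ±(180° − i) = ±(180 − 102.3) = ±77.7°.

77.7°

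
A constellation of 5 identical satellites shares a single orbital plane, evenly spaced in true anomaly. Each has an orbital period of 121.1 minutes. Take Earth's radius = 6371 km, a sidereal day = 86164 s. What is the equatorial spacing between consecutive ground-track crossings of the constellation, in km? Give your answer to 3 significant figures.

T = 121.1 min = 7266.0 s.
Single-satellite node shift = (7266.0/86164) × 360° = 30.36°.
With 5 satellites evenly phased, successive equator crossings are 30.36/5 = 6.072° apart.
That is 6.072 × 111.2 = 675 km at the equator.

675 km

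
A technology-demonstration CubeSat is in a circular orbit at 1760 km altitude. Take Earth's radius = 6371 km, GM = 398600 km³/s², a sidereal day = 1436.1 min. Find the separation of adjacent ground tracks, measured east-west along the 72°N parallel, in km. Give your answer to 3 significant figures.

1050 km

Semi-major axis a = 6371 + 1760 = 8131 km. Period T = 2π√(a³/μ) = 2π√(8131³/398600) = 7296.7 s = 121.61 min.
Node shift per orbit = (7296.7/86166) × 360° = 30.49°.
Equatorial spacing = 30.49 × 111.2 km/° = 3390 km.
At 72° latitude, spacing = 3390 × cos(72°) = 1048 km.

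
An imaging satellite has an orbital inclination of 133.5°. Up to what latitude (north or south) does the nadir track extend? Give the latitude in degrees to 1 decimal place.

Retrograde orbit: the ground track reaches ±(180° − i) = ±(180 − 133.5) = ±46.5°.

46.5°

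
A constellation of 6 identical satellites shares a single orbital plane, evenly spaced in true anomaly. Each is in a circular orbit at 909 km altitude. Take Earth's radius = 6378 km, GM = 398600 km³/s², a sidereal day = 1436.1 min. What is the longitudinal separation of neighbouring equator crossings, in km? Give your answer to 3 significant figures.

Semi-major axis a = 6378 + 909 = 7287 km. Period T = 2π√(a³/μ) = 2π√(7287³/398600) = 6190.6 s = 103.18 min.
Single-satellite node shift = (6190.6/86166) × 360° = 25.86°.
With 6 satellites evenly phased, successive equator crossings are 25.86/6 = 4.311° apart.
That is 4.311 × 111.3 = 480 km at the equator.

480 km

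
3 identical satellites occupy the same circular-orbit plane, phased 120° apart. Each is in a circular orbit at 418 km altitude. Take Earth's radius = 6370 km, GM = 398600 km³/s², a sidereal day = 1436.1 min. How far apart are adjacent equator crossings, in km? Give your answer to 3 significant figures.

862 km

Semi-major axis a = 6370 + 418 = 6788 km. Period T = 2π√(a³/μ) = 2π√(6788³/398600) = 5565.8 s = 92.76 min.
Single-satellite node shift = (5565.8/86166) × 360° = 23.25°.
With 3 satellites evenly phased, successive equator crossings are 23.25/3 = 7.751° apart.
That is 7.751 × 111.2 = 862 km at the equator.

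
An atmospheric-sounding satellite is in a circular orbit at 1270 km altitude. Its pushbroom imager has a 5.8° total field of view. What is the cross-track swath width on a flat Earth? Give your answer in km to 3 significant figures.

Half-angle = 5.8°/2 = 2.9°.
Swath width ≈ 2h·tan(θ/2) = 2 × 1270 × tan(2.9°) = 128.7 km.

129 km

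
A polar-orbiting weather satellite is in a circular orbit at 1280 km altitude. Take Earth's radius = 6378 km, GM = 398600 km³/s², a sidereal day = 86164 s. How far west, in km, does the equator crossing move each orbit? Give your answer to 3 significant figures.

3100 km

Semi-major axis a = 6378 + 1280 = 7658 km. Period T = 2π√(a³/μ) = 2π√(7658³/398600) = 6669.4 s = 111.16 min.
During one orbit Earth rotates (6669.4 / 86164) × 360° = 27.87°.
At the equator that is 27.87° × (2π·6378/360) km/° = 27.87 × 111.3 = 3102 km.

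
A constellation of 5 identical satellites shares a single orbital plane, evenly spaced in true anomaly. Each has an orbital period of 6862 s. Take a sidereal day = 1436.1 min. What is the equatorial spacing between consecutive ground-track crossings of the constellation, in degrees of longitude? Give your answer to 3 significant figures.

Single-satellite node shift = (6862.0/86166) × 360° = 28.67°.
With 5 satellites evenly phased, successive equator crossings are 28.67/5 = 5.734° apart.

5.73°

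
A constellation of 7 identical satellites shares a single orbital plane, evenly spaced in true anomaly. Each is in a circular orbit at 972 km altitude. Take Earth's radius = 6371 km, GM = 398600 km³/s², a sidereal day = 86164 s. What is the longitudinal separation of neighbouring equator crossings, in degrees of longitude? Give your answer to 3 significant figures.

3.74°

Semi-major axis a = 6371 + 972 = 7343 km. Period T = 2π√(a³/μ) = 2π√(7343³/398600) = 6262.1 s = 104.37 min.
Single-satellite node shift = (6262.1/86164) × 360° = 26.16°.
With 7 satellites evenly phased, successive equator crossings are 26.16/7 = 3.738° apart.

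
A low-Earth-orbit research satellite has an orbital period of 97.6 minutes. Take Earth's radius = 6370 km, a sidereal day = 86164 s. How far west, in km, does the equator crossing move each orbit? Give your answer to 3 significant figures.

T = 97.6 min = 5856.0 s.
During one orbit Earth rotates (5856.0 / 86164) × 360° = 24.47°.
At the equator that is 24.47° × (2π·6370/360) km/° = 24.47 × 111.2 = 2720 km.

2720 km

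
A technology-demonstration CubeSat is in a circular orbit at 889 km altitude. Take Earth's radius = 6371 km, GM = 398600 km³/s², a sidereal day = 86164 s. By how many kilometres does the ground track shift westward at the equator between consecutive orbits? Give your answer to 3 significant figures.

2860 km

Semi-major axis a = 6371 + 889 = 7260 km. Period T = 2π√(a³/μ) = 2π√(7260³/398600) = 6156.2 s = 102.60 min.
During one orbit Earth rotates (6156.2 / 86164) × 360° = 25.72°.
At the equator that is 25.72° × (2π·6371/360) km/° = 25.72 × 111.2 = 2860 km.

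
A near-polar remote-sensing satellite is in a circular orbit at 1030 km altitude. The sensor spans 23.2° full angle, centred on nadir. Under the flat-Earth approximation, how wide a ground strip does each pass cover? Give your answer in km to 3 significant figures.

423 km

Half-angle = 23.2°/2 = 11.6°.
Swath width ≈ 2h·tan(θ/2) = 2 × 1030 × tan(11.6°) = 422.9 km.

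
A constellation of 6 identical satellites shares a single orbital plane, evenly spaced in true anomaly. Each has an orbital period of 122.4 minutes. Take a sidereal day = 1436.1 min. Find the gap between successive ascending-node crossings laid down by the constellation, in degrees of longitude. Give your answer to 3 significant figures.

5.11°

T = 122.4 min = 7344.0 s.
Single-satellite node shift = (7344.0/86166) × 360° = 30.68°.
With 6 satellites evenly phased, successive equator crossings are 30.68/6 = 5.114° apart.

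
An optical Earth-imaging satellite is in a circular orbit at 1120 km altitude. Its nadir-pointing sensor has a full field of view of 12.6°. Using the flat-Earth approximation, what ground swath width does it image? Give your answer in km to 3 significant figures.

247 km

Half-angle = 12.6°/2 = 6.3°.
Swath width ≈ 2h·tan(θ/2) = 2 × 1120 × tan(6.3°) = 247.3 km.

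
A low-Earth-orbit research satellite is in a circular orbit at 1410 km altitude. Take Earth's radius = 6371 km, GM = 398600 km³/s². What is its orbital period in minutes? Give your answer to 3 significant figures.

114 min

Semi-major axis a = 6371 + 1410 = 7781 km. Period T = 2π√(a³/μ) = 2π√(7781³/398600) = 6830.7 s = 113.84 min.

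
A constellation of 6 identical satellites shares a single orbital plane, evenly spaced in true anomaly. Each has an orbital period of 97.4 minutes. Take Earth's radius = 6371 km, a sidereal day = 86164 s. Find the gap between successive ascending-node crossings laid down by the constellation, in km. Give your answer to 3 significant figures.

453 km

T = 97.4 min = 5844.0 s.
Single-satellite node shift = (5844.0/86164) × 360° = 24.42°.
With 6 satellites evenly phased, successive equator crossings are 24.42/6 = 4.069° apart.
That is 4.069 × 111.2 = 453 km at the equator.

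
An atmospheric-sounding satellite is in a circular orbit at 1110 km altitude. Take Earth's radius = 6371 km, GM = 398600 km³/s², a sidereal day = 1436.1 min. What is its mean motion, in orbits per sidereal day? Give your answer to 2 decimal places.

Semi-major axis a = 6371 + 1110 = 7481 km. Period T = 2π√(a³/μ) = 2π√(7481³/398600) = 6439.5 s = 107.32 min.
Orbits per sidereal day = 86166 / 6439.5 = 13.381.

13.38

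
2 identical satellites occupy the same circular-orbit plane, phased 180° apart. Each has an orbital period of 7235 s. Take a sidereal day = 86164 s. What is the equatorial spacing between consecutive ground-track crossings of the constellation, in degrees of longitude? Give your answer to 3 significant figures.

15.1°

Single-satellite node shift = (7235.0/86164) × 360° = 30.23°.
With 2 satellites evenly phased, successive equator crossings are 30.23/2 = 15.114° apart.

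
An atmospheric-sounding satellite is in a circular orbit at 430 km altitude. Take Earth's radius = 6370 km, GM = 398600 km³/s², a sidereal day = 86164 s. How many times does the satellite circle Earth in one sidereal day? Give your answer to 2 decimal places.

Semi-major axis a = 6370 + 430 = 6800 km. Period T = 2π√(a³/μ) = 2π√(6800³/398600) = 5580.5 s = 93.01 min.
Orbits per sidereal day = 86164 / 5580.5 = 15.440.

15.44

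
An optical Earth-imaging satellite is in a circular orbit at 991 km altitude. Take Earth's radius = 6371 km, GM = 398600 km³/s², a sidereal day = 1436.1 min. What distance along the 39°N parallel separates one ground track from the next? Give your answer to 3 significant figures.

2270 km

Semi-major axis a = 6371 + 991 = 7362 km. Period T = 2π√(a³/μ) = 2π√(7362³/398600) = 6286.4 s = 104.77 min.
Node shift per orbit = (6286.4/86166) × 360° = 26.26°.
Equatorial spacing = 26.26 × 111.2 km/° = 2920 km.
At 39° latitude, spacing = 2920 × cos(39°) = 2270 km.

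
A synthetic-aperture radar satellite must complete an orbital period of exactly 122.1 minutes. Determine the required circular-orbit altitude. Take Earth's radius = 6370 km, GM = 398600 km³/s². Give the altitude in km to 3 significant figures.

T = 122.1 min = 7326.0 s.
From T = 2π√(a³/μ): a = (μ T²/4π²)^(1/3) = (398600 × 7326.0² / 4π²)^(1/3) = 8153 km.
Altitude h = a − R = 8153 − 6370 = 1783 km.

1780 km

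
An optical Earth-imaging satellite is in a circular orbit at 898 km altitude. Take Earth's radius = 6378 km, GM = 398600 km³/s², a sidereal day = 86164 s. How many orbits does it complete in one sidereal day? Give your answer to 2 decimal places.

Semi-major axis a = 6378 + 898 = 7276 km. Period T = 2π√(a³/μ) = 2π√(7276³/398600) = 6176.6 s = 102.94 min.
Orbits per sidereal day = 86164 / 6176.6 = 13.950.

13.95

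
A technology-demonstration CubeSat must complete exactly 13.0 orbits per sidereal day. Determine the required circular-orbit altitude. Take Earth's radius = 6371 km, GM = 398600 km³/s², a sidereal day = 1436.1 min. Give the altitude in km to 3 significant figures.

Required period T = 86166 / 13.0 = 6628.2 s.
From T = 2π√(a³/μ): a = (μ T²/4π²)^(1/3) = (398600 × 6628.2² / 4π²)^(1/3) = 7626 km.
Altitude h = a − R = 7626 − 6371 = 1255 km.

1260 km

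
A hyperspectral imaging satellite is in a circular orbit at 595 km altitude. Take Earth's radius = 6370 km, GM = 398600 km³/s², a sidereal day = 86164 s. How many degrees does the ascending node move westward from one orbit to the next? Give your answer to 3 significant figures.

Semi-major axis a = 6370 + 595 = 6965 km. Period T = 2π√(a³/μ) = 2π√(6965³/398600) = 5784.9 s = 96.41 min.
During one orbit Earth rotates (5784.9 / 86164) × 360° = 24.17°.

24.2°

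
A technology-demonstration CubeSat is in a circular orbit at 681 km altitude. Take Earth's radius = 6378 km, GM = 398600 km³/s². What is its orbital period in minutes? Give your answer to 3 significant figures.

98.4 min

Semi-major axis a = 6378 + 681 = 7059 km. Period T = 2π√(a³/μ) = 2π√(7059³/398600) = 5902.4 s = 98.37 min.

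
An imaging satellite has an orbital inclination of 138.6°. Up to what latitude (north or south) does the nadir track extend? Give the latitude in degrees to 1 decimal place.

41.4°

Retrograde orbit: the ground track reaches ±(180° − i) = ±(180 − 138.6) = ±41.4°.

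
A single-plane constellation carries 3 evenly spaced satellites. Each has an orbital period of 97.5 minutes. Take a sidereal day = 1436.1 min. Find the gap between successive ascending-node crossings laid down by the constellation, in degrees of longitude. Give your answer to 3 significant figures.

8.15°

T = 97.5 min = 5850.0 s.
Single-satellite node shift = (5850.0/86166) × 360° = 24.44°.
With 3 satellites evenly phased, successive equator crossings are 24.44/3 = 8.147° apart.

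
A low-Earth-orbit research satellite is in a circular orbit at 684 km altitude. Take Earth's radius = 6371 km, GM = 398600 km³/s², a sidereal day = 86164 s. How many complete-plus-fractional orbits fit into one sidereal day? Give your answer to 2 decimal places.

14.61

Semi-major axis a = 6371 + 684 = 7055 km. Period T = 2π√(a³/μ) = 2π√(7055³/398600) = 5897.3 s = 98.29 min.
Orbits per sidereal day = 86164 / 5897.3 = 14.611.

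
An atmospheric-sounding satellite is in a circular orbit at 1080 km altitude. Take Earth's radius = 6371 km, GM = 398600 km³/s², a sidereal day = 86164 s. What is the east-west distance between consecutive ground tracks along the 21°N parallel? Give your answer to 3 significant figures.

Semi-major axis a = 6371 + 1080 = 7451 km. Period T = 2π√(a³/μ) = 2π√(7451³/398600) = 6400.8 s = 106.68 min.
Node shift per orbit = (6400.8/86164) × 360° = 26.74°.
Equatorial spacing = 26.74 × 111.2 km/° = 2974 km.
At 21° latitude, spacing = 2974 × cos(21°) = 2776 km.

2780 km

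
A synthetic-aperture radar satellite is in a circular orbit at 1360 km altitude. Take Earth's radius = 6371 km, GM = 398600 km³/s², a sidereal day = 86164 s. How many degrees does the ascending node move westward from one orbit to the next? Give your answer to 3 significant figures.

Semi-major axis a = 6371 + 1360 = 7731 km. Period T = 2π√(a³/μ) = 2π√(7731³/398600) = 6765.0 s = 112.75 min.
During one orbit Earth rotates (6765.0 / 86164) × 360° = 28.26°.

28.3°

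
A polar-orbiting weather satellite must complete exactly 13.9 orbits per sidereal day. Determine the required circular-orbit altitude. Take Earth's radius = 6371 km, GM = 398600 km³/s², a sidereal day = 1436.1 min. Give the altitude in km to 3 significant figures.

Required period T = 86166 / 13.9 = 6199.0 s.
From T = 2π√(a³/μ): a = (μ T²/4π²)^(1/3) = (398600 × 6199.0² / 4π²)^(1/3) = 7294 km.
Altitude h = a − R = 7294 − 6371 = 923 km.

923 km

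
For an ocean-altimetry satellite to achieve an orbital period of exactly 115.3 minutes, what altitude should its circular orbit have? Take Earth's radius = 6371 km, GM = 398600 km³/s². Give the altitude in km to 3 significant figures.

1480 km

T = 115.3 min = 6918.0 s.
From T = 2π√(a³/μ): a = (μ T²/4π²)^(1/3) = (398600 × 6918.0² / 4π²)^(1/3) = 7847 km.
Altitude h = a − R = 7847 − 6371 = 1476 km.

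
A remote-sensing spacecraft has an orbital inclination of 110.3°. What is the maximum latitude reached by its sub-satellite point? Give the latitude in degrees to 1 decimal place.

69.7°

Retrograde orbit: the ground track reaches ±(180° − i) = ±(180 − 110.3) = ±69.7°.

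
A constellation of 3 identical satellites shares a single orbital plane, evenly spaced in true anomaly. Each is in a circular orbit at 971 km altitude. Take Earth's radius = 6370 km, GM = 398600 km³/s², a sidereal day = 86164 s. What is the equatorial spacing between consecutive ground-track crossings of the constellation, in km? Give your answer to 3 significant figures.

969 km

Semi-major axis a = 6370 + 971 = 7341 km. Period T = 2π√(a³/μ) = 2π√(7341³/398600) = 6259.6 s = 104.33 min.
Single-satellite node shift = (6259.6/86164) × 360° = 26.15°.
With 3 satellites evenly phased, successive equator crossings are 26.15/3 = 8.718° apart.
That is 8.718 × 111.2 = 969 km at the equator.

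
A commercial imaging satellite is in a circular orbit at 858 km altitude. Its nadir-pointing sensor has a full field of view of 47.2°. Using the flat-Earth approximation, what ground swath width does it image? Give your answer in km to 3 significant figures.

750 km

Half-angle = 47.2°/2 = 23.6°.
Swath width ≈ 2h·tan(θ/2) = 2 × 858 × tan(23.6°) = 749.7 km.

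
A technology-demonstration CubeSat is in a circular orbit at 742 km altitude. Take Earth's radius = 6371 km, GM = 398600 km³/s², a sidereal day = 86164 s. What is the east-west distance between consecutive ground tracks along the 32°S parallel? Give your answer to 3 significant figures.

2350 km

Semi-major axis a = 6371 + 742 = 7113 km. Period T = 2π√(a³/μ) = 2π√(7113³/398600) = 5970.2 s = 99.50 min.
Node shift per orbit = (5970.2/86164) × 360° = 24.94°.
Equatorial spacing = 24.94 × 111.2 km/° = 2774 km.
At 32° latitude, spacing = 2774 × cos(32°) = 2352 km.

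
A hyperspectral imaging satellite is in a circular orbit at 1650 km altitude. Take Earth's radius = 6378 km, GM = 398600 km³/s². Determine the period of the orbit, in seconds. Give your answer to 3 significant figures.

7160 seconds

Semi-major axis a = 6378 + 1650 = 8028 km. Period T = 2π√(a³/μ) = 2π√(8028³/398600) = 7158.5 s = 119.31 min.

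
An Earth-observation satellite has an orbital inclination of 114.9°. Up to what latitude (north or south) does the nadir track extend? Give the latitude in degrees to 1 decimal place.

65.1°

Retrograde orbit: the ground track reaches ±(180° − i) = ±(180 − 114.9) = ±65.1°.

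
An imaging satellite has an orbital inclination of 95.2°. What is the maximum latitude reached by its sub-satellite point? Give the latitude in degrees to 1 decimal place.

84.8°

Retrograde orbit: the ground track reaches ±(180° − i) = ±(180 − 95.2) = ±84.8°.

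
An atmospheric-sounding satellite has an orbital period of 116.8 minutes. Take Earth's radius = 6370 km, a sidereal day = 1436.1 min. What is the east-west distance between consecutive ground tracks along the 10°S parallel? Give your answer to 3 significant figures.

T = 116.8 min = 7008.0 s.
Node shift per orbit = (7008.0/86166) × 360° = 29.28°.
Equatorial spacing = 29.28 × 111.2 km/° = 3255 km.
At 10° latitude, spacing = 3255 × cos(10°) = 3206 km.

3210 km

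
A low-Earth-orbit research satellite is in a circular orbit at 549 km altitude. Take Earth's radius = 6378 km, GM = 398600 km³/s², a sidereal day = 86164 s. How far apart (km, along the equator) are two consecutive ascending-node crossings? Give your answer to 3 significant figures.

2670 km

Semi-major axis a = 6378 + 549 = 6927 km. Period T = 2π√(a³/μ) = 2π√(6927³/398600) = 5737.6 s = 95.63 min.
During one orbit Earth rotates (5737.6 / 86164) × 360° = 23.97°.
At the equator that is 23.97° × (2π·6378/360) km/° = 23.97 × 111.3 = 2669 km.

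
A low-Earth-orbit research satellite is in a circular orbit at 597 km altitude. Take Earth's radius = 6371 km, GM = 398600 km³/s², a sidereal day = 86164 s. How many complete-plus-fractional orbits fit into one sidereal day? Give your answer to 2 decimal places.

14.89

Semi-major axis a = 6371 + 597 = 6968 km. Period T = 2π√(a³/μ) = 2π√(6968³/398600) = 5788.6 s = 96.48 min.
Orbits per sidereal day = 86164 / 5788.6 = 14.885.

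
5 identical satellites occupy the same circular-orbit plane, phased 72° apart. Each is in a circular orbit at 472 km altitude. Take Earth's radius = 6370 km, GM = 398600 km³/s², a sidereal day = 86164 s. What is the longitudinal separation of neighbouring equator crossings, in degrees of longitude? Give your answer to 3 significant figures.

4.71°

Semi-major axis a = 6370 + 472 = 6842 km. Period T = 2π√(a³/μ) = 2π√(6842³/398600) = 5632.3 s = 93.87 min.
Single-satellite node shift = (5632.3/86164) × 360° = 23.53°.
With 5 satellites evenly phased, successive equator crossings are 23.53/5 = 4.706° apart.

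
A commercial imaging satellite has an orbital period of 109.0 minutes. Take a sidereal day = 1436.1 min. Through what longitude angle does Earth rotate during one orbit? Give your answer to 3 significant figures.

27.3°

T = 109.0 min = 6540.0 s.
During one orbit Earth rotates (6540.0 / 86166) × 360° = 27.32°.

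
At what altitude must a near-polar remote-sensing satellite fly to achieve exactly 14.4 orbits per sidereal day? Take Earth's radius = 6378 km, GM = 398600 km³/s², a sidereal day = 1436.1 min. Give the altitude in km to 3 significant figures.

746 km

Required period T = 86166 / 14.4 = 5983.8 s.
From T = 2π√(a³/μ): a = (μ T²/4π²)^(1/3) = (398600 × 5983.8² / 4π²)^(1/3) = 7124 km.
Altitude h = a − R = 7124 − 6378 = 746 km.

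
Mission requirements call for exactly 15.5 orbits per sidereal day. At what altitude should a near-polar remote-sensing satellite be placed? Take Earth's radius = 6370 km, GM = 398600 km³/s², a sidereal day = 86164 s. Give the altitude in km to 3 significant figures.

Required period T = 86164 / 15.5 = 5559.0 s.
From T = 2π√(a³/μ): a = (μ T²/4π²)^(1/3) = (398600 × 5559.0² / 4π²)^(1/3) = 6782 km.
Altitude h = a − R = 6782 − 6370 = 412 km.

412 km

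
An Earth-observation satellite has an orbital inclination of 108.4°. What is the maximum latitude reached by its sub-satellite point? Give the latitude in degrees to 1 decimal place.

Retrograde orbit: the ground track reaches ±(180° − i) = ±(180 − 108.4) = ±71.6°.

71.6°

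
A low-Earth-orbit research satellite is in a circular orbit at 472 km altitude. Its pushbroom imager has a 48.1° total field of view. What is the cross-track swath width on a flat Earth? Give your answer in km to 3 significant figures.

Half-angle = 48.1°/2 = 24.05°.
Swath width ≈ 2h·tan(θ/2) = 2 × 472 × tan(24.05°) = 421.3 km.

421 km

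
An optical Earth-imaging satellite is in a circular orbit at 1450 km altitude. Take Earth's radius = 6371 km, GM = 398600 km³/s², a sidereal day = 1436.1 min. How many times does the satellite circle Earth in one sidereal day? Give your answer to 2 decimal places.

Semi-major axis a = 6371 + 1450 = 7821 km. Period T = 2π√(a³/μ) = 2π√(7821³/398600) = 6883.4 s = 114.72 min.
Orbits per sidereal day = 86166 / 6883.4 = 12.518.

12.52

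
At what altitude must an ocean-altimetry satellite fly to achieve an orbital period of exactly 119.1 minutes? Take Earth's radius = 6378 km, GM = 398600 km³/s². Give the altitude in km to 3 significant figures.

1640 km

T = 119.1 min = 7146.0 s.
From T = 2π√(a³/μ): a = (μ T²/4π²)^(1/3) = (398600 × 7146.0² / 4π²)^(1/3) = 8019 km.
Altitude h = a − R = 8019 − 6378 = 1641 km.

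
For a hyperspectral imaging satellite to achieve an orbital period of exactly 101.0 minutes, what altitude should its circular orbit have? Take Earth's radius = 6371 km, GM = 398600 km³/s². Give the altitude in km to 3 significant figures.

T = 101.0 min = 6060.0 s.
From T = 2π√(a³/μ): a = (μ T²/4π²)^(1/3) = (398600 × 6060.0² / 4π²)^(1/3) = 7184 km.
Altitude h = a − R = 7184 − 6371 = 813 km.

813 km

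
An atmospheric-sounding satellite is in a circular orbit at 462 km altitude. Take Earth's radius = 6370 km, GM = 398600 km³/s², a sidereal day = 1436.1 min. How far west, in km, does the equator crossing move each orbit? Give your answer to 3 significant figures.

Semi-major axis a = 6370 + 462 = 6832 km. Period T = 2π√(a³/μ) = 2π√(6832³/398600) = 5620.0 s = 93.67 min.
During one orbit Earth rotates (5620.0 / 86166) × 360° = 23.48°.
At the equator that is 23.48° × (2π·6370/360) km/° = 23.48 × 111.2 = 2610 km.

2610 km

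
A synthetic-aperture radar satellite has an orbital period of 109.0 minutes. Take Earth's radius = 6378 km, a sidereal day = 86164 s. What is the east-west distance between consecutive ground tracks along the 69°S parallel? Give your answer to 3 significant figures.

1090 km

T = 109.0 min = 6540.0 s.
Node shift per orbit = (6540.0/86164) × 360° = 27.32°.
Equatorial spacing = 27.32 × 111.3 km/° = 3042 km.
At 69° latitude, spacing = 3042 × cos(69°) = 1090 km.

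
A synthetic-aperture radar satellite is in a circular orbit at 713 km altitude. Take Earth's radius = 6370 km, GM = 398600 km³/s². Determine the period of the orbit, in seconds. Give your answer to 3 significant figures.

5930 seconds

Semi-major axis a = 6370 + 713 = 7083 km. Period T = 2π√(a³/μ) = 2π√(7083³/398600) = 5932.5 s = 98.87 min.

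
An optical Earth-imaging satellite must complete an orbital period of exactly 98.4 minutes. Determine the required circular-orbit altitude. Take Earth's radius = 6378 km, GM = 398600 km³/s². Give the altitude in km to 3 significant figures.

682 km

T = 98.4 min = 5904.0 s.
From T = 2π√(a³/μ): a = (μ T²/4π²)^(1/3) = (398600 × 5904.0² / 4π²)^(1/3) = 7060 km.
Altitude h = a − R = 7060 − 6378 = 682 km.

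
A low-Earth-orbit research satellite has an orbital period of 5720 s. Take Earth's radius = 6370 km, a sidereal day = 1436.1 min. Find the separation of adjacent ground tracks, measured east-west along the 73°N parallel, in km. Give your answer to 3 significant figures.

Node shift per orbit = (5720.0/86166) × 360° = 23.90°.
Equatorial spacing = 23.90 × 111.2 km/° = 2657 km.
At 73° latitude, spacing = 2657 × cos(73°) = 777 km.

777 km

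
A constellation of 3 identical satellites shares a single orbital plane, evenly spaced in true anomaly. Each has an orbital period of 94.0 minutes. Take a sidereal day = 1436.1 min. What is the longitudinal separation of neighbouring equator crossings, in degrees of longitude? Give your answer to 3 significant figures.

7.85°

T = 94.0 min = 5640.0 s.
Single-satellite node shift = (5640.0/86166) × 360° = 23.56°.
With 3 satellites evenly phased, successive equator crossings are 23.56/3 = 7.855° apart.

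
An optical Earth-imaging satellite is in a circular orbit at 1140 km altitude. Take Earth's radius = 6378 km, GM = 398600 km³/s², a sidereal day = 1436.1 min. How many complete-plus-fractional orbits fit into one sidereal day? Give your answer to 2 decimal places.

Semi-major axis a = 6378 + 1140 = 7518 km. Period T = 2π√(a³/μ) = 2π√(7518³/398600) = 6487.3 s = 108.12 min.
Orbits per sidereal day = 86166 / 6487.3 = 13.282.

13.28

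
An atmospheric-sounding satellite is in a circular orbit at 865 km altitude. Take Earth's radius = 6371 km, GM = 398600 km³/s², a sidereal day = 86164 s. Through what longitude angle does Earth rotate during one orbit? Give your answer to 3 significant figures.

Semi-major axis a = 6371 + 865 = 7236 km. Period T = 2π√(a³/μ) = 2π√(7236³/398600) = 6125.7 s = 102.10 min.
During one orbit Earth rotates (6125.7 / 86164) × 360° = 25.59°.

25.6°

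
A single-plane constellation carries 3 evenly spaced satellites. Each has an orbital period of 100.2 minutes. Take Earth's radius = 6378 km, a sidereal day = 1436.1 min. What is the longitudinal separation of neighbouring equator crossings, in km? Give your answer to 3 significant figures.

932 km

T = 100.2 min = 6012.0 s.
Single-satellite node shift = (6012.0/86166) × 360° = 25.12°.
With 3 satellites evenly phased, successive equator crossings are 25.12/3 = 8.373° apart.
That is 8.373 × 111.3 = 932 km at the equator.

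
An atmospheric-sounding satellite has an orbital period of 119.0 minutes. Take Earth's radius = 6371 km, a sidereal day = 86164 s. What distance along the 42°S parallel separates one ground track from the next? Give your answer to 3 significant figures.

2470 km

T = 119.0 min = 7140.0 s.
Node shift per orbit = (7140.0/86164) × 360° = 29.83°.
Equatorial spacing = 29.83 × 111.2 km/° = 3317 km.
At 42° latitude, spacing = 3317 × cos(42°) = 2465 km.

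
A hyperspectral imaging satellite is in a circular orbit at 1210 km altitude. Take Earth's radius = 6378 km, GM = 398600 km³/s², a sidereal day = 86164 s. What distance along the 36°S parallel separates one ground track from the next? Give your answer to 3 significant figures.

2480 km

Semi-major axis a = 6378 + 1210 = 7588 km. Period T = 2π√(a³/μ) = 2π√(7588³/398600) = 6578.1 s = 109.64 min.
Node shift per orbit = (6578.1/86164) × 360° = 27.48°.
Equatorial spacing = 27.48 × 111.3 km/° = 3059 km.
At 36° latitude, spacing = 3059 × cos(36°) = 2475 km.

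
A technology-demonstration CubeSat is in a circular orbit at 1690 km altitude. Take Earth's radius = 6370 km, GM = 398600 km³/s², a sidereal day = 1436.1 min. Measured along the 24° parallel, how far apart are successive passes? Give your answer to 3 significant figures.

3060 km

Semi-major axis a = 6370 + 1690 = 8060 km. Period T = 2π√(a³/μ) = 2π√(8060³/398600) = 7201.3 s = 120.02 min.
Node shift per orbit = (7201.3/86166) × 360° = 30.09°.
Equatorial spacing = 30.09 × 111.2 km/° = 3345 km.
At 24° latitude, spacing = 3345 × cos(24°) = 3056 km.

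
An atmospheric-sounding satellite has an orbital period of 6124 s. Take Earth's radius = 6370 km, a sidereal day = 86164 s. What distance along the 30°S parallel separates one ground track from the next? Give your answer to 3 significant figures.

2460 km

Node shift per orbit = (6124.0/86164) × 360° = 25.59°.
Equatorial spacing = 25.59 × 111.2 km/° = 2845 km.
At 30° latitude, spacing = 2845 × cos(30°) = 2464 km.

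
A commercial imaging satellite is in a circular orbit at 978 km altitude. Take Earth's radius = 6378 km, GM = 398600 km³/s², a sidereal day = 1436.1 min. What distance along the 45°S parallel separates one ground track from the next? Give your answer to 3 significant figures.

Semi-major axis a = 6378 + 978 = 7356 km. Period T = 2π√(a³/μ) = 2π√(7356³/398600) = 6278.8 s = 104.65 min.
Node shift per orbit = (6278.8/86166) × 360° = 26.23°.
Equatorial spacing = 26.23 × 111.3 km/° = 2920 km.
At 45° latitude, spacing = 2920 × cos(45°) = 2065 km.

2060 km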